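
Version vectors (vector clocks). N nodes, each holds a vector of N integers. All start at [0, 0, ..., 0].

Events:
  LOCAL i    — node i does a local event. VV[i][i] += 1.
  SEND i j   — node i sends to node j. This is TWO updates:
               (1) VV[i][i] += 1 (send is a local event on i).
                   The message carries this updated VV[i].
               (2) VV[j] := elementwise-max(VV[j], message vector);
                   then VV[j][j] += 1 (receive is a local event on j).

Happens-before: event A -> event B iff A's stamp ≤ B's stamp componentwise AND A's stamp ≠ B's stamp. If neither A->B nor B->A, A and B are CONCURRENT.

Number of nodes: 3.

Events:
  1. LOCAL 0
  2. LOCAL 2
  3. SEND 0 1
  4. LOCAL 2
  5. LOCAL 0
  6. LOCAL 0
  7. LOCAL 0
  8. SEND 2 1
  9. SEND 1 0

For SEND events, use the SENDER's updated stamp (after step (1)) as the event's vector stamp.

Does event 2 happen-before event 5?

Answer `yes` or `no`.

Answer: no

Derivation:
Initial: VV[0]=[0, 0, 0]
Initial: VV[1]=[0, 0, 0]
Initial: VV[2]=[0, 0, 0]
Event 1: LOCAL 0: VV[0][0]++ -> VV[0]=[1, 0, 0]
Event 2: LOCAL 2: VV[2][2]++ -> VV[2]=[0, 0, 1]
Event 3: SEND 0->1: VV[0][0]++ -> VV[0]=[2, 0, 0], msg_vec=[2, 0, 0]; VV[1]=max(VV[1],msg_vec) then VV[1][1]++ -> VV[1]=[2, 1, 0]
Event 4: LOCAL 2: VV[2][2]++ -> VV[2]=[0, 0, 2]
Event 5: LOCAL 0: VV[0][0]++ -> VV[0]=[3, 0, 0]
Event 6: LOCAL 0: VV[0][0]++ -> VV[0]=[4, 0, 0]
Event 7: LOCAL 0: VV[0][0]++ -> VV[0]=[5, 0, 0]
Event 8: SEND 2->1: VV[2][2]++ -> VV[2]=[0, 0, 3], msg_vec=[0, 0, 3]; VV[1]=max(VV[1],msg_vec) then VV[1][1]++ -> VV[1]=[2, 2, 3]
Event 9: SEND 1->0: VV[1][1]++ -> VV[1]=[2, 3, 3], msg_vec=[2, 3, 3]; VV[0]=max(VV[0],msg_vec) then VV[0][0]++ -> VV[0]=[6, 3, 3]
Event 2 stamp: [0, 0, 1]
Event 5 stamp: [3, 0, 0]
[0, 0, 1] <= [3, 0, 0]? False. Equal? False. Happens-before: False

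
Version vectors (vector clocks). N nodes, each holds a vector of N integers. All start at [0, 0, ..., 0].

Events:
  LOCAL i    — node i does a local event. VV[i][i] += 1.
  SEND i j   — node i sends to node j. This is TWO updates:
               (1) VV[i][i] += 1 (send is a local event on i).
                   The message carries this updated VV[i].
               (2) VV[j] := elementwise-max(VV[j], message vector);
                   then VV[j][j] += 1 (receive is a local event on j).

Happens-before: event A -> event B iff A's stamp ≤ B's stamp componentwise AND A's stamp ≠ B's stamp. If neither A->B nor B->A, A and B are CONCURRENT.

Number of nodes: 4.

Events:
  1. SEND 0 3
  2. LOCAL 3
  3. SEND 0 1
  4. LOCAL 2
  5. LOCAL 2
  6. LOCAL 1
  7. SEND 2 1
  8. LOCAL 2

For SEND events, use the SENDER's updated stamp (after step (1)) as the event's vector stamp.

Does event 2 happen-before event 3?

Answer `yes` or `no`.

Initial: VV[0]=[0, 0, 0, 0]
Initial: VV[1]=[0, 0, 0, 0]
Initial: VV[2]=[0, 0, 0, 0]
Initial: VV[3]=[0, 0, 0, 0]
Event 1: SEND 0->3: VV[0][0]++ -> VV[0]=[1, 0, 0, 0], msg_vec=[1, 0, 0, 0]; VV[3]=max(VV[3],msg_vec) then VV[3][3]++ -> VV[3]=[1, 0, 0, 1]
Event 2: LOCAL 3: VV[3][3]++ -> VV[3]=[1, 0, 0, 2]
Event 3: SEND 0->1: VV[0][0]++ -> VV[0]=[2, 0, 0, 0], msg_vec=[2, 0, 0, 0]; VV[1]=max(VV[1],msg_vec) then VV[1][1]++ -> VV[1]=[2, 1, 0, 0]
Event 4: LOCAL 2: VV[2][2]++ -> VV[2]=[0, 0, 1, 0]
Event 5: LOCAL 2: VV[2][2]++ -> VV[2]=[0, 0, 2, 0]
Event 6: LOCAL 1: VV[1][1]++ -> VV[1]=[2, 2, 0, 0]
Event 7: SEND 2->1: VV[2][2]++ -> VV[2]=[0, 0, 3, 0], msg_vec=[0, 0, 3, 0]; VV[1]=max(VV[1],msg_vec) then VV[1][1]++ -> VV[1]=[2, 3, 3, 0]
Event 8: LOCAL 2: VV[2][2]++ -> VV[2]=[0, 0, 4, 0]
Event 2 stamp: [1, 0, 0, 2]
Event 3 stamp: [2, 0, 0, 0]
[1, 0, 0, 2] <= [2, 0, 0, 0]? False. Equal? False. Happens-before: False

Answer: no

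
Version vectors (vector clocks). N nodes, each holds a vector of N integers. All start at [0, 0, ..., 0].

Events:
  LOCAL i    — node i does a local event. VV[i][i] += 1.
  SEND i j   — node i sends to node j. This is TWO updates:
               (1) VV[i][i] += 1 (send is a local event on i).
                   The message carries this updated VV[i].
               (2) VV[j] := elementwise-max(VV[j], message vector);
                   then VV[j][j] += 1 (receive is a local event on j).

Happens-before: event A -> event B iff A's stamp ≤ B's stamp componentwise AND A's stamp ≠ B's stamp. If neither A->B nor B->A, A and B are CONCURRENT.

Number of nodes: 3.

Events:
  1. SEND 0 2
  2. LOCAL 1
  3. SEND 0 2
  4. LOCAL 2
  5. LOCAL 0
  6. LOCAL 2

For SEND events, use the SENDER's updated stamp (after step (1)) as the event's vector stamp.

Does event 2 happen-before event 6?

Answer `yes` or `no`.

Initial: VV[0]=[0, 0, 0]
Initial: VV[1]=[0, 0, 0]
Initial: VV[2]=[0, 0, 0]
Event 1: SEND 0->2: VV[0][0]++ -> VV[0]=[1, 0, 0], msg_vec=[1, 0, 0]; VV[2]=max(VV[2],msg_vec) then VV[2][2]++ -> VV[2]=[1, 0, 1]
Event 2: LOCAL 1: VV[1][1]++ -> VV[1]=[0, 1, 0]
Event 3: SEND 0->2: VV[0][0]++ -> VV[0]=[2, 0, 0], msg_vec=[2, 0, 0]; VV[2]=max(VV[2],msg_vec) then VV[2][2]++ -> VV[2]=[2, 0, 2]
Event 4: LOCAL 2: VV[2][2]++ -> VV[2]=[2, 0, 3]
Event 5: LOCAL 0: VV[0][0]++ -> VV[0]=[3, 0, 0]
Event 6: LOCAL 2: VV[2][2]++ -> VV[2]=[2, 0, 4]
Event 2 stamp: [0, 1, 0]
Event 6 stamp: [2, 0, 4]
[0, 1, 0] <= [2, 0, 4]? False. Equal? False. Happens-before: False

Answer: no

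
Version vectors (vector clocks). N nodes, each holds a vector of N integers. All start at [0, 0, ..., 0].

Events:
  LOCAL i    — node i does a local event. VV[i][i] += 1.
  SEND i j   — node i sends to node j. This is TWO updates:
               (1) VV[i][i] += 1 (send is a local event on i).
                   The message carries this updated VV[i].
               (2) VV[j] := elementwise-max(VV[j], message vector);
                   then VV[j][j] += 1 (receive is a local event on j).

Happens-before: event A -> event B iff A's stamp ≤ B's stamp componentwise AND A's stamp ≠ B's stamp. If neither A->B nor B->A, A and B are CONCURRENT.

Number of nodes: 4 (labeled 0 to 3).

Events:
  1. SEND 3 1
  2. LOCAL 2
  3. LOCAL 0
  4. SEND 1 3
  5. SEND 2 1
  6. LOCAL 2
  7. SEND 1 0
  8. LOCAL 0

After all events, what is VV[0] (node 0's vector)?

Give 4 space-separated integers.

Answer: 3 4 2 1

Derivation:
Initial: VV[0]=[0, 0, 0, 0]
Initial: VV[1]=[0, 0, 0, 0]
Initial: VV[2]=[0, 0, 0, 0]
Initial: VV[3]=[0, 0, 0, 0]
Event 1: SEND 3->1: VV[3][3]++ -> VV[3]=[0, 0, 0, 1], msg_vec=[0, 0, 0, 1]; VV[1]=max(VV[1],msg_vec) then VV[1][1]++ -> VV[1]=[0, 1, 0, 1]
Event 2: LOCAL 2: VV[2][2]++ -> VV[2]=[0, 0, 1, 0]
Event 3: LOCAL 0: VV[0][0]++ -> VV[0]=[1, 0, 0, 0]
Event 4: SEND 1->3: VV[1][1]++ -> VV[1]=[0, 2, 0, 1], msg_vec=[0, 2, 0, 1]; VV[3]=max(VV[3],msg_vec) then VV[3][3]++ -> VV[3]=[0, 2, 0, 2]
Event 5: SEND 2->1: VV[2][2]++ -> VV[2]=[0, 0, 2, 0], msg_vec=[0, 0, 2, 0]; VV[1]=max(VV[1],msg_vec) then VV[1][1]++ -> VV[1]=[0, 3, 2, 1]
Event 6: LOCAL 2: VV[2][2]++ -> VV[2]=[0, 0, 3, 0]
Event 7: SEND 1->0: VV[1][1]++ -> VV[1]=[0, 4, 2, 1], msg_vec=[0, 4, 2, 1]; VV[0]=max(VV[0],msg_vec) then VV[0][0]++ -> VV[0]=[2, 4, 2, 1]
Event 8: LOCAL 0: VV[0][0]++ -> VV[0]=[3, 4, 2, 1]
Final vectors: VV[0]=[3, 4, 2, 1]; VV[1]=[0, 4, 2, 1]; VV[2]=[0, 0, 3, 0]; VV[3]=[0, 2, 0, 2]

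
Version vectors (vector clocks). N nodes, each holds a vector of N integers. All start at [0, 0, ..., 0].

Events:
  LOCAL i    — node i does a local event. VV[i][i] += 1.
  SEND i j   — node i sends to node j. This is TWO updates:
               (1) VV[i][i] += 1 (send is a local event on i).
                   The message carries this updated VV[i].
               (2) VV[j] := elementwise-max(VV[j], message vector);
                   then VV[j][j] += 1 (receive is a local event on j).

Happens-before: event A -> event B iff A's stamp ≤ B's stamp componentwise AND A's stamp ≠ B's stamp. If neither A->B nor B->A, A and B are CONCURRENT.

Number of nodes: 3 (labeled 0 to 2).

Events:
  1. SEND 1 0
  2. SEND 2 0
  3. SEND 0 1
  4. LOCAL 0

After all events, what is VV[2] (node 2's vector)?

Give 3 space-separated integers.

Answer: 0 0 1

Derivation:
Initial: VV[0]=[0, 0, 0]
Initial: VV[1]=[0, 0, 0]
Initial: VV[2]=[0, 0, 0]
Event 1: SEND 1->0: VV[1][1]++ -> VV[1]=[0, 1, 0], msg_vec=[0, 1, 0]; VV[0]=max(VV[0],msg_vec) then VV[0][0]++ -> VV[0]=[1, 1, 0]
Event 2: SEND 2->0: VV[2][2]++ -> VV[2]=[0, 0, 1], msg_vec=[0, 0, 1]; VV[0]=max(VV[0],msg_vec) then VV[0][0]++ -> VV[0]=[2, 1, 1]
Event 3: SEND 0->1: VV[0][0]++ -> VV[0]=[3, 1, 1], msg_vec=[3, 1, 1]; VV[1]=max(VV[1],msg_vec) then VV[1][1]++ -> VV[1]=[3, 2, 1]
Event 4: LOCAL 0: VV[0][0]++ -> VV[0]=[4, 1, 1]
Final vectors: VV[0]=[4, 1, 1]; VV[1]=[3, 2, 1]; VV[2]=[0, 0, 1]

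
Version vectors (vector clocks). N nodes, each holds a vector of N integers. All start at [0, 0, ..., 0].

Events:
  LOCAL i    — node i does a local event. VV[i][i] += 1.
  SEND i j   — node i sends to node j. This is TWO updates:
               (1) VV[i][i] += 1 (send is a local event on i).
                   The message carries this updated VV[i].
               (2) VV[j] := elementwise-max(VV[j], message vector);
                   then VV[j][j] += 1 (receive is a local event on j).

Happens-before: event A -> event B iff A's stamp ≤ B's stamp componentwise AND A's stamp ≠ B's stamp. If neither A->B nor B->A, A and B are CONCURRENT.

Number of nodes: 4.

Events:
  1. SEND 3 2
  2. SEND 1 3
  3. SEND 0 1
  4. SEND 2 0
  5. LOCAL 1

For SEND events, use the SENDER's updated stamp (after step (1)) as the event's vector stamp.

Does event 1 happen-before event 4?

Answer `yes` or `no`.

Answer: yes

Derivation:
Initial: VV[0]=[0, 0, 0, 0]
Initial: VV[1]=[0, 0, 0, 0]
Initial: VV[2]=[0, 0, 0, 0]
Initial: VV[3]=[0, 0, 0, 0]
Event 1: SEND 3->2: VV[3][3]++ -> VV[3]=[0, 0, 0, 1], msg_vec=[0, 0, 0, 1]; VV[2]=max(VV[2],msg_vec) then VV[2][2]++ -> VV[2]=[0, 0, 1, 1]
Event 2: SEND 1->3: VV[1][1]++ -> VV[1]=[0, 1, 0, 0], msg_vec=[0, 1, 0, 0]; VV[3]=max(VV[3],msg_vec) then VV[3][3]++ -> VV[3]=[0, 1, 0, 2]
Event 3: SEND 0->1: VV[0][0]++ -> VV[0]=[1, 0, 0, 0], msg_vec=[1, 0, 0, 0]; VV[1]=max(VV[1],msg_vec) then VV[1][1]++ -> VV[1]=[1, 2, 0, 0]
Event 4: SEND 2->0: VV[2][2]++ -> VV[2]=[0, 0, 2, 1], msg_vec=[0, 0, 2, 1]; VV[0]=max(VV[0],msg_vec) then VV[0][0]++ -> VV[0]=[2, 0, 2, 1]
Event 5: LOCAL 1: VV[1][1]++ -> VV[1]=[1, 3, 0, 0]
Event 1 stamp: [0, 0, 0, 1]
Event 4 stamp: [0, 0, 2, 1]
[0, 0, 0, 1] <= [0, 0, 2, 1]? True. Equal? False. Happens-before: True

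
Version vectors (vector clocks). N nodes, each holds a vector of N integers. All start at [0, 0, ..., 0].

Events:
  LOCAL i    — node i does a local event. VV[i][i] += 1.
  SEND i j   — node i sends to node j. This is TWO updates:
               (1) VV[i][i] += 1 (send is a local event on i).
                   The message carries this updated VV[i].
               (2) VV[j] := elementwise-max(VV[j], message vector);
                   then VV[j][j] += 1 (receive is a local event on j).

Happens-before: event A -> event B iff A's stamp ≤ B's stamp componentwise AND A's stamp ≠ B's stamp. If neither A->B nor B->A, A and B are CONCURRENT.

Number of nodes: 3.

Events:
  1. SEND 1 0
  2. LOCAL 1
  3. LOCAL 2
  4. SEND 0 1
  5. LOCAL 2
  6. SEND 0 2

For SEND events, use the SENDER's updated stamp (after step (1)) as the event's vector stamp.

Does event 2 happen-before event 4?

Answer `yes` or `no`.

Answer: no

Derivation:
Initial: VV[0]=[0, 0, 0]
Initial: VV[1]=[0, 0, 0]
Initial: VV[2]=[0, 0, 0]
Event 1: SEND 1->0: VV[1][1]++ -> VV[1]=[0, 1, 0], msg_vec=[0, 1, 0]; VV[0]=max(VV[0],msg_vec) then VV[0][0]++ -> VV[0]=[1, 1, 0]
Event 2: LOCAL 1: VV[1][1]++ -> VV[1]=[0, 2, 0]
Event 3: LOCAL 2: VV[2][2]++ -> VV[2]=[0, 0, 1]
Event 4: SEND 0->1: VV[0][0]++ -> VV[0]=[2, 1, 0], msg_vec=[2, 1, 0]; VV[1]=max(VV[1],msg_vec) then VV[1][1]++ -> VV[1]=[2, 3, 0]
Event 5: LOCAL 2: VV[2][2]++ -> VV[2]=[0, 0, 2]
Event 6: SEND 0->2: VV[0][0]++ -> VV[0]=[3, 1, 0], msg_vec=[3, 1, 0]; VV[2]=max(VV[2],msg_vec) then VV[2][2]++ -> VV[2]=[3, 1, 3]
Event 2 stamp: [0, 2, 0]
Event 4 stamp: [2, 1, 0]
[0, 2, 0] <= [2, 1, 0]? False. Equal? False. Happens-before: False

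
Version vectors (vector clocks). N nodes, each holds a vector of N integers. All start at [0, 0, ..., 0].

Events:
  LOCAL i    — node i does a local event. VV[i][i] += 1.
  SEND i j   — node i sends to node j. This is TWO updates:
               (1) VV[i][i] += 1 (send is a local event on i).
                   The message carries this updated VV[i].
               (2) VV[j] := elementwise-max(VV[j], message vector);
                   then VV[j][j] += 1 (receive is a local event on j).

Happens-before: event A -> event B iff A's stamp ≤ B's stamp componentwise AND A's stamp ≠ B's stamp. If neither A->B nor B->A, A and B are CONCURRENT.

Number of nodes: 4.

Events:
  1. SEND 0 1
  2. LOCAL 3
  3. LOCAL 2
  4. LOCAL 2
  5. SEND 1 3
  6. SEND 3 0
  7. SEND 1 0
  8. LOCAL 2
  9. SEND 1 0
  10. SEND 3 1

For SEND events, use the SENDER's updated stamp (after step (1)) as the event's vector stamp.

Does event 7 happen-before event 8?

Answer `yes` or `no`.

Answer: no

Derivation:
Initial: VV[0]=[0, 0, 0, 0]
Initial: VV[1]=[0, 0, 0, 0]
Initial: VV[2]=[0, 0, 0, 0]
Initial: VV[3]=[0, 0, 0, 0]
Event 1: SEND 0->1: VV[0][0]++ -> VV[0]=[1, 0, 0, 0], msg_vec=[1, 0, 0, 0]; VV[1]=max(VV[1],msg_vec) then VV[1][1]++ -> VV[1]=[1, 1, 0, 0]
Event 2: LOCAL 3: VV[3][3]++ -> VV[3]=[0, 0, 0, 1]
Event 3: LOCAL 2: VV[2][2]++ -> VV[2]=[0, 0, 1, 0]
Event 4: LOCAL 2: VV[2][2]++ -> VV[2]=[0, 0, 2, 0]
Event 5: SEND 1->3: VV[1][1]++ -> VV[1]=[1, 2, 0, 0], msg_vec=[1, 2, 0, 0]; VV[3]=max(VV[3],msg_vec) then VV[3][3]++ -> VV[3]=[1, 2, 0, 2]
Event 6: SEND 3->0: VV[3][3]++ -> VV[3]=[1, 2, 0, 3], msg_vec=[1, 2, 0, 3]; VV[0]=max(VV[0],msg_vec) then VV[0][0]++ -> VV[0]=[2, 2, 0, 3]
Event 7: SEND 1->0: VV[1][1]++ -> VV[1]=[1, 3, 0, 0], msg_vec=[1, 3, 0, 0]; VV[0]=max(VV[0],msg_vec) then VV[0][0]++ -> VV[0]=[3, 3, 0, 3]
Event 8: LOCAL 2: VV[2][2]++ -> VV[2]=[0, 0, 3, 0]
Event 9: SEND 1->0: VV[1][1]++ -> VV[1]=[1, 4, 0, 0], msg_vec=[1, 4, 0, 0]; VV[0]=max(VV[0],msg_vec) then VV[0][0]++ -> VV[0]=[4, 4, 0, 3]
Event 10: SEND 3->1: VV[3][3]++ -> VV[3]=[1, 2, 0, 4], msg_vec=[1, 2, 0, 4]; VV[1]=max(VV[1],msg_vec) then VV[1][1]++ -> VV[1]=[1, 5, 0, 4]
Event 7 stamp: [1, 3, 0, 0]
Event 8 stamp: [0, 0, 3, 0]
[1, 3, 0, 0] <= [0, 0, 3, 0]? False. Equal? False. Happens-before: False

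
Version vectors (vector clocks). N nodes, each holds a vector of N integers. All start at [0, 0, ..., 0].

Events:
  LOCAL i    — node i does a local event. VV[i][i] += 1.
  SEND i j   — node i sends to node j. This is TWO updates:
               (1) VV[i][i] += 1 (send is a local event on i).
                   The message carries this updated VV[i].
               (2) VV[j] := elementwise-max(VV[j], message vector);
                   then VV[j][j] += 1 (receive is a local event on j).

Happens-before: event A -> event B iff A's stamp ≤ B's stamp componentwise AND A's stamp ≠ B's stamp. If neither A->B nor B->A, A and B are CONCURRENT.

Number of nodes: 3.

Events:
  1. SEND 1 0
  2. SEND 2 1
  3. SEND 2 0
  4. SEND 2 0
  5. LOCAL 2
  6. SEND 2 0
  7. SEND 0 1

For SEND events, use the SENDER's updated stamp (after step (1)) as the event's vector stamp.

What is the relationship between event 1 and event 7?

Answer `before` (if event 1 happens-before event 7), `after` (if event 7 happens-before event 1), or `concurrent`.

Initial: VV[0]=[0, 0, 0]
Initial: VV[1]=[0, 0, 0]
Initial: VV[2]=[0, 0, 0]
Event 1: SEND 1->0: VV[1][1]++ -> VV[1]=[0, 1, 0], msg_vec=[0, 1, 0]; VV[0]=max(VV[0],msg_vec) then VV[0][0]++ -> VV[0]=[1, 1, 0]
Event 2: SEND 2->1: VV[2][2]++ -> VV[2]=[0, 0, 1], msg_vec=[0, 0, 1]; VV[1]=max(VV[1],msg_vec) then VV[1][1]++ -> VV[1]=[0, 2, 1]
Event 3: SEND 2->0: VV[2][2]++ -> VV[2]=[0, 0, 2], msg_vec=[0, 0, 2]; VV[0]=max(VV[0],msg_vec) then VV[0][0]++ -> VV[0]=[2, 1, 2]
Event 4: SEND 2->0: VV[2][2]++ -> VV[2]=[0, 0, 3], msg_vec=[0, 0, 3]; VV[0]=max(VV[0],msg_vec) then VV[0][0]++ -> VV[0]=[3, 1, 3]
Event 5: LOCAL 2: VV[2][2]++ -> VV[2]=[0, 0, 4]
Event 6: SEND 2->0: VV[2][2]++ -> VV[2]=[0, 0, 5], msg_vec=[0, 0, 5]; VV[0]=max(VV[0],msg_vec) then VV[0][0]++ -> VV[0]=[4, 1, 5]
Event 7: SEND 0->1: VV[0][0]++ -> VV[0]=[5, 1, 5], msg_vec=[5, 1, 5]; VV[1]=max(VV[1],msg_vec) then VV[1][1]++ -> VV[1]=[5, 3, 5]
Event 1 stamp: [0, 1, 0]
Event 7 stamp: [5, 1, 5]
[0, 1, 0] <= [5, 1, 5]? True
[5, 1, 5] <= [0, 1, 0]? False
Relation: before

Answer: before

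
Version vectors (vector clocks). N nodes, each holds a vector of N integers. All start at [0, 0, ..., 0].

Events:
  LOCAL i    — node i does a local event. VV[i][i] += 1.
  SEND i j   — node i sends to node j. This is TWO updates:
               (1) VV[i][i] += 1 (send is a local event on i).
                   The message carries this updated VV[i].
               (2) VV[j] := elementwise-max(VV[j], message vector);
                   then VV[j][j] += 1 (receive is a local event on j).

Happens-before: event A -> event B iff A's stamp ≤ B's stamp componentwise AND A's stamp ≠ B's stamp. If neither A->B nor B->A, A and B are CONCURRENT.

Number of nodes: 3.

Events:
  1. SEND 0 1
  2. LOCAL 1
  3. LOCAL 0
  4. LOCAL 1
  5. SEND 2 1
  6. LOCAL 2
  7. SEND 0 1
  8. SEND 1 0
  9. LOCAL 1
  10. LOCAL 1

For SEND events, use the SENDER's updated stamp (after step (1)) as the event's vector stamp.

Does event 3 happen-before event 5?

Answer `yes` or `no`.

Answer: no

Derivation:
Initial: VV[0]=[0, 0, 0]
Initial: VV[1]=[0, 0, 0]
Initial: VV[2]=[0, 0, 0]
Event 1: SEND 0->1: VV[0][0]++ -> VV[0]=[1, 0, 0], msg_vec=[1, 0, 0]; VV[1]=max(VV[1],msg_vec) then VV[1][1]++ -> VV[1]=[1, 1, 0]
Event 2: LOCAL 1: VV[1][1]++ -> VV[1]=[1, 2, 0]
Event 3: LOCAL 0: VV[0][0]++ -> VV[0]=[2, 0, 0]
Event 4: LOCAL 1: VV[1][1]++ -> VV[1]=[1, 3, 0]
Event 5: SEND 2->1: VV[2][2]++ -> VV[2]=[0, 0, 1], msg_vec=[0, 0, 1]; VV[1]=max(VV[1],msg_vec) then VV[1][1]++ -> VV[1]=[1, 4, 1]
Event 6: LOCAL 2: VV[2][2]++ -> VV[2]=[0, 0, 2]
Event 7: SEND 0->1: VV[0][0]++ -> VV[0]=[3, 0, 0], msg_vec=[3, 0, 0]; VV[1]=max(VV[1],msg_vec) then VV[1][1]++ -> VV[1]=[3, 5, 1]
Event 8: SEND 1->0: VV[1][1]++ -> VV[1]=[3, 6, 1], msg_vec=[3, 6, 1]; VV[0]=max(VV[0],msg_vec) then VV[0][0]++ -> VV[0]=[4, 6, 1]
Event 9: LOCAL 1: VV[1][1]++ -> VV[1]=[3, 7, 1]
Event 10: LOCAL 1: VV[1][1]++ -> VV[1]=[3, 8, 1]
Event 3 stamp: [2, 0, 0]
Event 5 stamp: [0, 0, 1]
[2, 0, 0] <= [0, 0, 1]? False. Equal? False. Happens-before: False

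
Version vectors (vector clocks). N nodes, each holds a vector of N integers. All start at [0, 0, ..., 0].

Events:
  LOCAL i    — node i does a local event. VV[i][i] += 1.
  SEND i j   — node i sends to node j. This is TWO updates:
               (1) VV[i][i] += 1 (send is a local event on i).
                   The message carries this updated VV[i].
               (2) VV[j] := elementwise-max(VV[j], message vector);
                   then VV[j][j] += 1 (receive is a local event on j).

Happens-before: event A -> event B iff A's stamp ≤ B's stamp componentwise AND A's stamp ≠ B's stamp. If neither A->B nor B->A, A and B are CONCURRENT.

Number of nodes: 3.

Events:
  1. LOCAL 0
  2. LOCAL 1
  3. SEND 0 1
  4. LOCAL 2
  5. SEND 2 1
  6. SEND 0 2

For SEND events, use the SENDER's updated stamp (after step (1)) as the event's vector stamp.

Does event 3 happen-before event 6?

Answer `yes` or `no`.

Initial: VV[0]=[0, 0, 0]
Initial: VV[1]=[0, 0, 0]
Initial: VV[2]=[0, 0, 0]
Event 1: LOCAL 0: VV[0][0]++ -> VV[0]=[1, 0, 0]
Event 2: LOCAL 1: VV[1][1]++ -> VV[1]=[0, 1, 0]
Event 3: SEND 0->1: VV[0][0]++ -> VV[0]=[2, 0, 0], msg_vec=[2, 0, 0]; VV[1]=max(VV[1],msg_vec) then VV[1][1]++ -> VV[1]=[2, 2, 0]
Event 4: LOCAL 2: VV[2][2]++ -> VV[2]=[0, 0, 1]
Event 5: SEND 2->1: VV[2][2]++ -> VV[2]=[0, 0, 2], msg_vec=[0, 0, 2]; VV[1]=max(VV[1],msg_vec) then VV[1][1]++ -> VV[1]=[2, 3, 2]
Event 6: SEND 0->2: VV[0][0]++ -> VV[0]=[3, 0, 0], msg_vec=[3, 0, 0]; VV[2]=max(VV[2],msg_vec) then VV[2][2]++ -> VV[2]=[3, 0, 3]
Event 3 stamp: [2, 0, 0]
Event 6 stamp: [3, 0, 0]
[2, 0, 0] <= [3, 0, 0]? True. Equal? False. Happens-before: True

Answer: yes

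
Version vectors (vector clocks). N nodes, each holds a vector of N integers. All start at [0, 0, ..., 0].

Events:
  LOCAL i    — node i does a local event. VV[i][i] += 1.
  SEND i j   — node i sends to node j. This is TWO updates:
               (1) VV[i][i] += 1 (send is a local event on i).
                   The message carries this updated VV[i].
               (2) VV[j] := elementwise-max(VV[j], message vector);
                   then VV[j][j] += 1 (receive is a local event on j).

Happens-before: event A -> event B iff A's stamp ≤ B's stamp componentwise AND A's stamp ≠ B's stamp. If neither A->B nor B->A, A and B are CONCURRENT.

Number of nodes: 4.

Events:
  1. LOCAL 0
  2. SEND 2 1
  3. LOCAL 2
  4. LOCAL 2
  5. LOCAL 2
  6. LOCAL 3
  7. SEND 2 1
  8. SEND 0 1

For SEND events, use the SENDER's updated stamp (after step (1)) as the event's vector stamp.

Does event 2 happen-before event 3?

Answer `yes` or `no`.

Initial: VV[0]=[0, 0, 0, 0]
Initial: VV[1]=[0, 0, 0, 0]
Initial: VV[2]=[0, 0, 0, 0]
Initial: VV[3]=[0, 0, 0, 0]
Event 1: LOCAL 0: VV[0][0]++ -> VV[0]=[1, 0, 0, 0]
Event 2: SEND 2->1: VV[2][2]++ -> VV[2]=[0, 0, 1, 0], msg_vec=[0, 0, 1, 0]; VV[1]=max(VV[1],msg_vec) then VV[1][1]++ -> VV[1]=[0, 1, 1, 0]
Event 3: LOCAL 2: VV[2][2]++ -> VV[2]=[0, 0, 2, 0]
Event 4: LOCAL 2: VV[2][2]++ -> VV[2]=[0, 0, 3, 0]
Event 5: LOCAL 2: VV[2][2]++ -> VV[2]=[0, 0, 4, 0]
Event 6: LOCAL 3: VV[3][3]++ -> VV[3]=[0, 0, 0, 1]
Event 7: SEND 2->1: VV[2][2]++ -> VV[2]=[0, 0, 5, 0], msg_vec=[0, 0, 5, 0]; VV[1]=max(VV[1],msg_vec) then VV[1][1]++ -> VV[1]=[0, 2, 5, 0]
Event 8: SEND 0->1: VV[0][0]++ -> VV[0]=[2, 0, 0, 0], msg_vec=[2, 0, 0, 0]; VV[1]=max(VV[1],msg_vec) then VV[1][1]++ -> VV[1]=[2, 3, 5, 0]
Event 2 stamp: [0, 0, 1, 0]
Event 3 stamp: [0, 0, 2, 0]
[0, 0, 1, 0] <= [0, 0, 2, 0]? True. Equal? False. Happens-before: True

Answer: yes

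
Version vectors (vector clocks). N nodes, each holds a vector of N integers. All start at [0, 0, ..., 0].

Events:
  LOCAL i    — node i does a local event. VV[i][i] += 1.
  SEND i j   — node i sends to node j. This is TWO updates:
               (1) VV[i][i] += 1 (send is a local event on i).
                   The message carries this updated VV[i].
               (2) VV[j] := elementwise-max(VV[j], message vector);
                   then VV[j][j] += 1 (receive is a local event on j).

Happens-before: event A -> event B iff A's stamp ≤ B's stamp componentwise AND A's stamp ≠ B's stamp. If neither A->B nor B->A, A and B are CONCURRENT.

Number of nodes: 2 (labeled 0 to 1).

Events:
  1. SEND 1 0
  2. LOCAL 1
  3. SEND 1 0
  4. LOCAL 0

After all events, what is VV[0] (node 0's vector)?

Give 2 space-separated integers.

Answer: 3 3

Derivation:
Initial: VV[0]=[0, 0]
Initial: VV[1]=[0, 0]
Event 1: SEND 1->0: VV[1][1]++ -> VV[1]=[0, 1], msg_vec=[0, 1]; VV[0]=max(VV[0],msg_vec) then VV[0][0]++ -> VV[0]=[1, 1]
Event 2: LOCAL 1: VV[1][1]++ -> VV[1]=[0, 2]
Event 3: SEND 1->0: VV[1][1]++ -> VV[1]=[0, 3], msg_vec=[0, 3]; VV[0]=max(VV[0],msg_vec) then VV[0][0]++ -> VV[0]=[2, 3]
Event 4: LOCAL 0: VV[0][0]++ -> VV[0]=[3, 3]
Final vectors: VV[0]=[3, 3]; VV[1]=[0, 3]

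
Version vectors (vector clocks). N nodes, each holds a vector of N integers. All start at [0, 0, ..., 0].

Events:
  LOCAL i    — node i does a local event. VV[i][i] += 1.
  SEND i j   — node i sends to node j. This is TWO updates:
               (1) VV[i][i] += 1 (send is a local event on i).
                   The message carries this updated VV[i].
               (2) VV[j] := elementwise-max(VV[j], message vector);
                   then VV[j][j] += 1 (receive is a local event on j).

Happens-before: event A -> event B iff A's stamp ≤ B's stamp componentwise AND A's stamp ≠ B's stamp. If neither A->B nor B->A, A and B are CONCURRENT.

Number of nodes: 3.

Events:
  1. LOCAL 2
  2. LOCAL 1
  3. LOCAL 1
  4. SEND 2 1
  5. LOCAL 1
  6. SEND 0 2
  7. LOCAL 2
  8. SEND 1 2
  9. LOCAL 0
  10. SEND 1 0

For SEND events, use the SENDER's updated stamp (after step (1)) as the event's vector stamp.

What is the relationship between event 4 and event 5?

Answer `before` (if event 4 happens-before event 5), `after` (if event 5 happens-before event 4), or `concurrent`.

Answer: before

Derivation:
Initial: VV[0]=[0, 0, 0]
Initial: VV[1]=[0, 0, 0]
Initial: VV[2]=[0, 0, 0]
Event 1: LOCAL 2: VV[2][2]++ -> VV[2]=[0, 0, 1]
Event 2: LOCAL 1: VV[1][1]++ -> VV[1]=[0, 1, 0]
Event 3: LOCAL 1: VV[1][1]++ -> VV[1]=[0, 2, 0]
Event 4: SEND 2->1: VV[2][2]++ -> VV[2]=[0, 0, 2], msg_vec=[0, 0, 2]; VV[1]=max(VV[1],msg_vec) then VV[1][1]++ -> VV[1]=[0, 3, 2]
Event 5: LOCAL 1: VV[1][1]++ -> VV[1]=[0, 4, 2]
Event 6: SEND 0->2: VV[0][0]++ -> VV[0]=[1, 0, 0], msg_vec=[1, 0, 0]; VV[2]=max(VV[2],msg_vec) then VV[2][2]++ -> VV[2]=[1, 0, 3]
Event 7: LOCAL 2: VV[2][2]++ -> VV[2]=[1, 0, 4]
Event 8: SEND 1->2: VV[1][1]++ -> VV[1]=[0, 5, 2], msg_vec=[0, 5, 2]; VV[2]=max(VV[2],msg_vec) then VV[2][2]++ -> VV[2]=[1, 5, 5]
Event 9: LOCAL 0: VV[0][0]++ -> VV[0]=[2, 0, 0]
Event 10: SEND 1->0: VV[1][1]++ -> VV[1]=[0, 6, 2], msg_vec=[0, 6, 2]; VV[0]=max(VV[0],msg_vec) then VV[0][0]++ -> VV[0]=[3, 6, 2]
Event 4 stamp: [0, 0, 2]
Event 5 stamp: [0, 4, 2]
[0, 0, 2] <= [0, 4, 2]? True
[0, 4, 2] <= [0, 0, 2]? False
Relation: before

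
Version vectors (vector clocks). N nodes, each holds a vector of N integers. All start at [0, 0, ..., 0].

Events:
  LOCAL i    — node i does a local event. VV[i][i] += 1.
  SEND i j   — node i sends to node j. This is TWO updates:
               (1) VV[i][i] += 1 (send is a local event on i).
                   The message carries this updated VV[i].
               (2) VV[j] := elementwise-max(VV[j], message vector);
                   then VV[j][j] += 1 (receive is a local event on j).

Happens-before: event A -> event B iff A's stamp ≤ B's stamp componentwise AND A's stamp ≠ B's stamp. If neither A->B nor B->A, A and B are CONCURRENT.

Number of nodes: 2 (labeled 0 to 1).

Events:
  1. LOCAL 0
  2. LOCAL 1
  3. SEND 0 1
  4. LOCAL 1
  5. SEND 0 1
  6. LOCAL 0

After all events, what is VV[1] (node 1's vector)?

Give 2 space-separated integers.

Answer: 3 4

Derivation:
Initial: VV[0]=[0, 0]
Initial: VV[1]=[0, 0]
Event 1: LOCAL 0: VV[0][0]++ -> VV[0]=[1, 0]
Event 2: LOCAL 1: VV[1][1]++ -> VV[1]=[0, 1]
Event 3: SEND 0->1: VV[0][0]++ -> VV[0]=[2, 0], msg_vec=[2, 0]; VV[1]=max(VV[1],msg_vec) then VV[1][1]++ -> VV[1]=[2, 2]
Event 4: LOCAL 1: VV[1][1]++ -> VV[1]=[2, 3]
Event 5: SEND 0->1: VV[0][0]++ -> VV[0]=[3, 0], msg_vec=[3, 0]; VV[1]=max(VV[1],msg_vec) then VV[1][1]++ -> VV[1]=[3, 4]
Event 6: LOCAL 0: VV[0][0]++ -> VV[0]=[4, 0]
Final vectors: VV[0]=[4, 0]; VV[1]=[3, 4]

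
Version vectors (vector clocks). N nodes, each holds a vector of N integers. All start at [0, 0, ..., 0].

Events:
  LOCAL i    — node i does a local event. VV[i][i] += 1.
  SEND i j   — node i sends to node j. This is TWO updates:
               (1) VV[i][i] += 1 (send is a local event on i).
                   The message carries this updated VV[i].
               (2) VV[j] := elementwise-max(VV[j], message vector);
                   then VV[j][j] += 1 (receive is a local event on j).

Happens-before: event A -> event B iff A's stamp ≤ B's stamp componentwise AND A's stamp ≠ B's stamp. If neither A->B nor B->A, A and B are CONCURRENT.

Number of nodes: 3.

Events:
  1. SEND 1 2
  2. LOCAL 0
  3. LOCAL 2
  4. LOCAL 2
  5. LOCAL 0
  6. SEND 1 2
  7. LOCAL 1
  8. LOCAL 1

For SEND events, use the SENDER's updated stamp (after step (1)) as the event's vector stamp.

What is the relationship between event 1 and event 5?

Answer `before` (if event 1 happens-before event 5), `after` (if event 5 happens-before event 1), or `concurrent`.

Initial: VV[0]=[0, 0, 0]
Initial: VV[1]=[0, 0, 0]
Initial: VV[2]=[0, 0, 0]
Event 1: SEND 1->2: VV[1][1]++ -> VV[1]=[0, 1, 0], msg_vec=[0, 1, 0]; VV[2]=max(VV[2],msg_vec) then VV[2][2]++ -> VV[2]=[0, 1, 1]
Event 2: LOCAL 0: VV[0][0]++ -> VV[0]=[1, 0, 0]
Event 3: LOCAL 2: VV[2][2]++ -> VV[2]=[0, 1, 2]
Event 4: LOCAL 2: VV[2][2]++ -> VV[2]=[0, 1, 3]
Event 5: LOCAL 0: VV[0][0]++ -> VV[0]=[2, 0, 0]
Event 6: SEND 1->2: VV[1][1]++ -> VV[1]=[0, 2, 0], msg_vec=[0, 2, 0]; VV[2]=max(VV[2],msg_vec) then VV[2][2]++ -> VV[2]=[0, 2, 4]
Event 7: LOCAL 1: VV[1][1]++ -> VV[1]=[0, 3, 0]
Event 8: LOCAL 1: VV[1][1]++ -> VV[1]=[0, 4, 0]
Event 1 stamp: [0, 1, 0]
Event 5 stamp: [2, 0, 0]
[0, 1, 0] <= [2, 0, 0]? False
[2, 0, 0] <= [0, 1, 0]? False
Relation: concurrent

Answer: concurrent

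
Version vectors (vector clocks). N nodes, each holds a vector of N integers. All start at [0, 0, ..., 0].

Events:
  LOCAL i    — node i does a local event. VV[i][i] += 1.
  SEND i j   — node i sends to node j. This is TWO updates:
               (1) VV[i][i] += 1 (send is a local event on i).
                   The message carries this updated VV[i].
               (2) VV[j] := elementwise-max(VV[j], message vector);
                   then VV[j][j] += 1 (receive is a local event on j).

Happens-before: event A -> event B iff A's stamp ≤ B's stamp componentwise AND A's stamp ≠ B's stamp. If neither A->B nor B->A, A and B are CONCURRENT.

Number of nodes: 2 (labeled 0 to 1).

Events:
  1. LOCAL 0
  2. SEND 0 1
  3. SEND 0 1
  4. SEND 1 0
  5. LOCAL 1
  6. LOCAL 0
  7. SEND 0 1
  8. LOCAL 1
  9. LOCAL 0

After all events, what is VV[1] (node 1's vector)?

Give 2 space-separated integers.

Answer: 6 6

Derivation:
Initial: VV[0]=[0, 0]
Initial: VV[1]=[0, 0]
Event 1: LOCAL 0: VV[0][0]++ -> VV[0]=[1, 0]
Event 2: SEND 0->1: VV[0][0]++ -> VV[0]=[2, 0], msg_vec=[2, 0]; VV[1]=max(VV[1],msg_vec) then VV[1][1]++ -> VV[1]=[2, 1]
Event 3: SEND 0->1: VV[0][0]++ -> VV[0]=[3, 0], msg_vec=[3, 0]; VV[1]=max(VV[1],msg_vec) then VV[1][1]++ -> VV[1]=[3, 2]
Event 4: SEND 1->0: VV[1][1]++ -> VV[1]=[3, 3], msg_vec=[3, 3]; VV[0]=max(VV[0],msg_vec) then VV[0][0]++ -> VV[0]=[4, 3]
Event 5: LOCAL 1: VV[1][1]++ -> VV[1]=[3, 4]
Event 6: LOCAL 0: VV[0][0]++ -> VV[0]=[5, 3]
Event 7: SEND 0->1: VV[0][0]++ -> VV[0]=[6, 3], msg_vec=[6, 3]; VV[1]=max(VV[1],msg_vec) then VV[1][1]++ -> VV[1]=[6, 5]
Event 8: LOCAL 1: VV[1][1]++ -> VV[1]=[6, 6]
Event 9: LOCAL 0: VV[0][0]++ -> VV[0]=[7, 3]
Final vectors: VV[0]=[7, 3]; VV[1]=[6, 6]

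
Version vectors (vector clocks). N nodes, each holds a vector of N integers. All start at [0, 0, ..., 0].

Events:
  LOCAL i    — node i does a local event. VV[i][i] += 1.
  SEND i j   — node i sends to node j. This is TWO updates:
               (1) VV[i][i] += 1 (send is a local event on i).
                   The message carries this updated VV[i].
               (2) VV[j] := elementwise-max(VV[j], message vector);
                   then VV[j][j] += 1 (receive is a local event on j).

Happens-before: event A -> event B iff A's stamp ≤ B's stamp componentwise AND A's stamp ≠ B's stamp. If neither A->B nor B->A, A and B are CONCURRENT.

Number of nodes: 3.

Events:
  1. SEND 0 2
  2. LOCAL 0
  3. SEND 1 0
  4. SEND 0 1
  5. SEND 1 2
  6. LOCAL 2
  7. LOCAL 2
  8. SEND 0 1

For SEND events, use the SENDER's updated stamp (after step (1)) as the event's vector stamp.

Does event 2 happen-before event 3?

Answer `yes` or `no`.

Initial: VV[0]=[0, 0, 0]
Initial: VV[1]=[0, 0, 0]
Initial: VV[2]=[0, 0, 0]
Event 1: SEND 0->2: VV[0][0]++ -> VV[0]=[1, 0, 0], msg_vec=[1, 0, 0]; VV[2]=max(VV[2],msg_vec) then VV[2][2]++ -> VV[2]=[1, 0, 1]
Event 2: LOCAL 0: VV[0][0]++ -> VV[0]=[2, 0, 0]
Event 3: SEND 1->0: VV[1][1]++ -> VV[1]=[0, 1, 0], msg_vec=[0, 1, 0]; VV[0]=max(VV[0],msg_vec) then VV[0][0]++ -> VV[0]=[3, 1, 0]
Event 4: SEND 0->1: VV[0][0]++ -> VV[0]=[4, 1, 0], msg_vec=[4, 1, 0]; VV[1]=max(VV[1],msg_vec) then VV[1][1]++ -> VV[1]=[4, 2, 0]
Event 5: SEND 1->2: VV[1][1]++ -> VV[1]=[4, 3, 0], msg_vec=[4, 3, 0]; VV[2]=max(VV[2],msg_vec) then VV[2][2]++ -> VV[2]=[4, 3, 2]
Event 6: LOCAL 2: VV[2][2]++ -> VV[2]=[4, 3, 3]
Event 7: LOCAL 2: VV[2][2]++ -> VV[2]=[4, 3, 4]
Event 8: SEND 0->1: VV[0][0]++ -> VV[0]=[5, 1, 0], msg_vec=[5, 1, 0]; VV[1]=max(VV[1],msg_vec) then VV[1][1]++ -> VV[1]=[5, 4, 0]
Event 2 stamp: [2, 0, 0]
Event 3 stamp: [0, 1, 0]
[2, 0, 0] <= [0, 1, 0]? False. Equal? False. Happens-before: False

Answer: no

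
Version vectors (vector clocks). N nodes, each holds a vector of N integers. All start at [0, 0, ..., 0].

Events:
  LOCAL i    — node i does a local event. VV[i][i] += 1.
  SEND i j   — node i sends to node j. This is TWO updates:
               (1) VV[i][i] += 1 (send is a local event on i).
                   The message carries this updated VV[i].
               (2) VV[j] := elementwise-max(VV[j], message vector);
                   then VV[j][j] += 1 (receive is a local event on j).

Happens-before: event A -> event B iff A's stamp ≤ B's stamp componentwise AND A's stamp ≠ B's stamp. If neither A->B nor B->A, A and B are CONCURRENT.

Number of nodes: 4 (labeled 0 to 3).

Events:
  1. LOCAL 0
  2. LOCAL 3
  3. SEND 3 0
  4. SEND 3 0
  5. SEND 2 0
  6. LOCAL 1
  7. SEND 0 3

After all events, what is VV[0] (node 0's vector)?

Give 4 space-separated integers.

Initial: VV[0]=[0, 0, 0, 0]
Initial: VV[1]=[0, 0, 0, 0]
Initial: VV[2]=[0, 0, 0, 0]
Initial: VV[3]=[0, 0, 0, 0]
Event 1: LOCAL 0: VV[0][0]++ -> VV[0]=[1, 0, 0, 0]
Event 2: LOCAL 3: VV[3][3]++ -> VV[3]=[0, 0, 0, 1]
Event 3: SEND 3->0: VV[3][3]++ -> VV[3]=[0, 0, 0, 2], msg_vec=[0, 0, 0, 2]; VV[0]=max(VV[0],msg_vec) then VV[0][0]++ -> VV[0]=[2, 0, 0, 2]
Event 4: SEND 3->0: VV[3][3]++ -> VV[3]=[0, 0, 0, 3], msg_vec=[0, 0, 0, 3]; VV[0]=max(VV[0],msg_vec) then VV[0][0]++ -> VV[0]=[3, 0, 0, 3]
Event 5: SEND 2->0: VV[2][2]++ -> VV[2]=[0, 0, 1, 0], msg_vec=[0, 0, 1, 0]; VV[0]=max(VV[0],msg_vec) then VV[0][0]++ -> VV[0]=[4, 0, 1, 3]
Event 6: LOCAL 1: VV[1][1]++ -> VV[1]=[0, 1, 0, 0]
Event 7: SEND 0->3: VV[0][0]++ -> VV[0]=[5, 0, 1, 3], msg_vec=[5, 0, 1, 3]; VV[3]=max(VV[3],msg_vec) then VV[3][3]++ -> VV[3]=[5, 0, 1, 4]
Final vectors: VV[0]=[5, 0, 1, 3]; VV[1]=[0, 1, 0, 0]; VV[2]=[0, 0, 1, 0]; VV[3]=[5, 0, 1, 4]

Answer: 5 0 1 3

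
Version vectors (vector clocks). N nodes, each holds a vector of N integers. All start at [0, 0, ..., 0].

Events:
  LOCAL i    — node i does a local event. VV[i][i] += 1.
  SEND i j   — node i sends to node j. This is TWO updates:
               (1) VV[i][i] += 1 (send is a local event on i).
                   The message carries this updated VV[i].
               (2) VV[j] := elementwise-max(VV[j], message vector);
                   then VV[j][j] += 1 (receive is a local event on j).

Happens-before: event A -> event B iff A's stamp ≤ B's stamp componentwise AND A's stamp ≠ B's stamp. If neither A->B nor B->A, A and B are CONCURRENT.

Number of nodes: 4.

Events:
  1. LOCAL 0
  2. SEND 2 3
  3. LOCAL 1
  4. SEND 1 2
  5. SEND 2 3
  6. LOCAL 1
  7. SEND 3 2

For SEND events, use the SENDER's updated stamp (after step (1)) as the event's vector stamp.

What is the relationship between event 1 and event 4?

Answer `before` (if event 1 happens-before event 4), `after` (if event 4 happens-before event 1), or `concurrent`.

Answer: concurrent

Derivation:
Initial: VV[0]=[0, 0, 0, 0]
Initial: VV[1]=[0, 0, 0, 0]
Initial: VV[2]=[0, 0, 0, 0]
Initial: VV[3]=[0, 0, 0, 0]
Event 1: LOCAL 0: VV[0][0]++ -> VV[0]=[1, 0, 0, 0]
Event 2: SEND 2->3: VV[2][2]++ -> VV[2]=[0, 0, 1, 0], msg_vec=[0, 0, 1, 0]; VV[3]=max(VV[3],msg_vec) then VV[3][3]++ -> VV[3]=[0, 0, 1, 1]
Event 3: LOCAL 1: VV[1][1]++ -> VV[1]=[0, 1, 0, 0]
Event 4: SEND 1->2: VV[1][1]++ -> VV[1]=[0, 2, 0, 0], msg_vec=[0, 2, 0, 0]; VV[2]=max(VV[2],msg_vec) then VV[2][2]++ -> VV[2]=[0, 2, 2, 0]
Event 5: SEND 2->3: VV[2][2]++ -> VV[2]=[0, 2, 3, 0], msg_vec=[0, 2, 3, 0]; VV[3]=max(VV[3],msg_vec) then VV[3][3]++ -> VV[3]=[0, 2, 3, 2]
Event 6: LOCAL 1: VV[1][1]++ -> VV[1]=[0, 3, 0, 0]
Event 7: SEND 3->2: VV[3][3]++ -> VV[3]=[0, 2, 3, 3], msg_vec=[0, 2, 3, 3]; VV[2]=max(VV[2],msg_vec) then VV[2][2]++ -> VV[2]=[0, 2, 4, 3]
Event 1 stamp: [1, 0, 0, 0]
Event 4 stamp: [0, 2, 0, 0]
[1, 0, 0, 0] <= [0, 2, 0, 0]? False
[0, 2, 0, 0] <= [1, 0, 0, 0]? False
Relation: concurrent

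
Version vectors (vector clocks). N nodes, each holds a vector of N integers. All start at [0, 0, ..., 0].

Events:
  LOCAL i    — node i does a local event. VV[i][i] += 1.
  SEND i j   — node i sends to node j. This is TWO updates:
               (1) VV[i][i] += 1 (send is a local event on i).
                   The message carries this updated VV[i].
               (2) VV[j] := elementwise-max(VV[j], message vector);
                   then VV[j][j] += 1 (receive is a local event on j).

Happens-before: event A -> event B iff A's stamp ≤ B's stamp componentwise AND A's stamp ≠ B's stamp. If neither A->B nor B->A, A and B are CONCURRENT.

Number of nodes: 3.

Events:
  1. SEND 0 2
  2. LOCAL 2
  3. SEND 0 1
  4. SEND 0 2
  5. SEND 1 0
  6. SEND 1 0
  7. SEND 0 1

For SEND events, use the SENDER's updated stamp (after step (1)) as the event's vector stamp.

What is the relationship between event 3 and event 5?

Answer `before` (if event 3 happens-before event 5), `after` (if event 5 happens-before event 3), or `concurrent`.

Initial: VV[0]=[0, 0, 0]
Initial: VV[1]=[0, 0, 0]
Initial: VV[2]=[0, 0, 0]
Event 1: SEND 0->2: VV[0][0]++ -> VV[0]=[1, 0, 0], msg_vec=[1, 0, 0]; VV[2]=max(VV[2],msg_vec) then VV[2][2]++ -> VV[2]=[1, 0, 1]
Event 2: LOCAL 2: VV[2][2]++ -> VV[2]=[1, 0, 2]
Event 3: SEND 0->1: VV[0][0]++ -> VV[0]=[2, 0, 0], msg_vec=[2, 0, 0]; VV[1]=max(VV[1],msg_vec) then VV[1][1]++ -> VV[1]=[2, 1, 0]
Event 4: SEND 0->2: VV[0][0]++ -> VV[0]=[3, 0, 0], msg_vec=[3, 0, 0]; VV[2]=max(VV[2],msg_vec) then VV[2][2]++ -> VV[2]=[3, 0, 3]
Event 5: SEND 1->0: VV[1][1]++ -> VV[1]=[2, 2, 0], msg_vec=[2, 2, 0]; VV[0]=max(VV[0],msg_vec) then VV[0][0]++ -> VV[0]=[4, 2, 0]
Event 6: SEND 1->0: VV[1][1]++ -> VV[1]=[2, 3, 0], msg_vec=[2, 3, 0]; VV[0]=max(VV[0],msg_vec) then VV[0][0]++ -> VV[0]=[5, 3, 0]
Event 7: SEND 0->1: VV[0][0]++ -> VV[0]=[6, 3, 0], msg_vec=[6, 3, 0]; VV[1]=max(VV[1],msg_vec) then VV[1][1]++ -> VV[1]=[6, 4, 0]
Event 3 stamp: [2, 0, 0]
Event 5 stamp: [2, 2, 0]
[2, 0, 0] <= [2, 2, 0]? True
[2, 2, 0] <= [2, 0, 0]? False
Relation: before

Answer: before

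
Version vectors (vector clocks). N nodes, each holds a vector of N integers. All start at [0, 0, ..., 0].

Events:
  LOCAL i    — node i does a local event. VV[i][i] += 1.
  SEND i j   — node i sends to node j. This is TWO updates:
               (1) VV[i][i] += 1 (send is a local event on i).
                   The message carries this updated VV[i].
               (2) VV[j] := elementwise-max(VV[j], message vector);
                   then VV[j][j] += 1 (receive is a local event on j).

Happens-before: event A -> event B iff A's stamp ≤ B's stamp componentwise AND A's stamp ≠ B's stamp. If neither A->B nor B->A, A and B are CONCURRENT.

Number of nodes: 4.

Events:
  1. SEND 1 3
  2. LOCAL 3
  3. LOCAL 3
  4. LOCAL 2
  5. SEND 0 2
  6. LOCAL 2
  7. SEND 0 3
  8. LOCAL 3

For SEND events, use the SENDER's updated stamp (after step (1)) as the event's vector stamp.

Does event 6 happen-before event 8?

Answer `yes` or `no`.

Initial: VV[0]=[0, 0, 0, 0]
Initial: VV[1]=[0, 0, 0, 0]
Initial: VV[2]=[0, 0, 0, 0]
Initial: VV[3]=[0, 0, 0, 0]
Event 1: SEND 1->3: VV[1][1]++ -> VV[1]=[0, 1, 0, 0], msg_vec=[0, 1, 0, 0]; VV[3]=max(VV[3],msg_vec) then VV[3][3]++ -> VV[3]=[0, 1, 0, 1]
Event 2: LOCAL 3: VV[3][3]++ -> VV[3]=[0, 1, 0, 2]
Event 3: LOCAL 3: VV[3][3]++ -> VV[3]=[0, 1, 0, 3]
Event 4: LOCAL 2: VV[2][2]++ -> VV[2]=[0, 0, 1, 0]
Event 5: SEND 0->2: VV[0][0]++ -> VV[0]=[1, 0, 0, 0], msg_vec=[1, 0, 0, 0]; VV[2]=max(VV[2],msg_vec) then VV[2][2]++ -> VV[2]=[1, 0, 2, 0]
Event 6: LOCAL 2: VV[2][2]++ -> VV[2]=[1, 0, 3, 0]
Event 7: SEND 0->3: VV[0][0]++ -> VV[0]=[2, 0, 0, 0], msg_vec=[2, 0, 0, 0]; VV[3]=max(VV[3],msg_vec) then VV[3][3]++ -> VV[3]=[2, 1, 0, 4]
Event 8: LOCAL 3: VV[3][3]++ -> VV[3]=[2, 1, 0, 5]
Event 6 stamp: [1, 0, 3, 0]
Event 8 stamp: [2, 1, 0, 5]
[1, 0, 3, 0] <= [2, 1, 0, 5]? False. Equal? False. Happens-before: False

Answer: no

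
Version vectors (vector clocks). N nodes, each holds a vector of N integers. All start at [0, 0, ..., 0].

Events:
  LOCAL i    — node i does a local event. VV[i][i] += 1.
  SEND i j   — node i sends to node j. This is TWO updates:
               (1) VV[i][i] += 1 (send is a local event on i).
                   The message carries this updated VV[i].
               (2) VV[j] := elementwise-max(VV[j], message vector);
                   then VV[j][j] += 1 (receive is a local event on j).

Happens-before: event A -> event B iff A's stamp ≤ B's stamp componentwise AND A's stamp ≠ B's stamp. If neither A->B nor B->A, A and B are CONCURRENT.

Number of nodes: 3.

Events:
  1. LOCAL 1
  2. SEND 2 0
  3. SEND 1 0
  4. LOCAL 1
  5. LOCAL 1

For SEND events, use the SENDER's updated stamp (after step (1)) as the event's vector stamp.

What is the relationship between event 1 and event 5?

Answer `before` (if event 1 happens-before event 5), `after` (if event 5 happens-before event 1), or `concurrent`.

Answer: before

Derivation:
Initial: VV[0]=[0, 0, 0]
Initial: VV[1]=[0, 0, 0]
Initial: VV[2]=[0, 0, 0]
Event 1: LOCAL 1: VV[1][1]++ -> VV[1]=[0, 1, 0]
Event 2: SEND 2->0: VV[2][2]++ -> VV[2]=[0, 0, 1], msg_vec=[0, 0, 1]; VV[0]=max(VV[0],msg_vec) then VV[0][0]++ -> VV[0]=[1, 0, 1]
Event 3: SEND 1->0: VV[1][1]++ -> VV[1]=[0, 2, 0], msg_vec=[0, 2, 0]; VV[0]=max(VV[0],msg_vec) then VV[0][0]++ -> VV[0]=[2, 2, 1]
Event 4: LOCAL 1: VV[1][1]++ -> VV[1]=[0, 3, 0]
Event 5: LOCAL 1: VV[1][1]++ -> VV[1]=[0, 4, 0]
Event 1 stamp: [0, 1, 0]
Event 5 stamp: [0, 4, 0]
[0, 1, 0] <= [0, 4, 0]? True
[0, 4, 0] <= [0, 1, 0]? False
Relation: before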